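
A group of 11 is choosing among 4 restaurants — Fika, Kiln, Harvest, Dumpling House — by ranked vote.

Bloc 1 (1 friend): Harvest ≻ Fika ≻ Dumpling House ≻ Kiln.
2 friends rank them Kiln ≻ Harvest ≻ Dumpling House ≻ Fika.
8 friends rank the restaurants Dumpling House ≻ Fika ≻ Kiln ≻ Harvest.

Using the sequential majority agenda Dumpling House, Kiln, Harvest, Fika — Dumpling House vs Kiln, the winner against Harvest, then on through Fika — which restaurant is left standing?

Dumpling House

Round 1: Dumpling House vs Kiln — 9–2, Dumpling House advances.
Round 2: Dumpling House vs Harvest — 8–3, Dumpling House advances.
Round 3: Dumpling House vs Fika — 10–1, Dumpling House advances.
The agenda winner is Dumpling House.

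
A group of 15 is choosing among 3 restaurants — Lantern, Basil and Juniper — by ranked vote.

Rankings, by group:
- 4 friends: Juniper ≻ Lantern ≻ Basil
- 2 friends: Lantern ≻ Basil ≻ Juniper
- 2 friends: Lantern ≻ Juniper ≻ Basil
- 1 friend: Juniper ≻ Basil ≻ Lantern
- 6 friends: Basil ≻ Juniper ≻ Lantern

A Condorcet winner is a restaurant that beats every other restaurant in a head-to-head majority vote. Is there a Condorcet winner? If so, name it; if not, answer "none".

Pairwise majorities:
Lantern vs Basil: Lantern is ranked higher on 4+2+2 = 8 ballots, Basil on 7. Lantern wins 8–7.
Lantern vs Juniper: Lantern preferred on 2+2 = 4 ballots; Juniper wins 11–4.
Basil vs Juniper: Basil is ranked higher on 2+6 = 8 ballots, Juniper on 7. Basil wins 8–7.
Every restaurant loses at least once (Lantern loses to Juniper; Basil loses to Lantern; Juniper loses to Basil). The majority relation contains the cycle Lantern beats Basil beats Juniper beats Lantern, so there is no Condorcet winner.

none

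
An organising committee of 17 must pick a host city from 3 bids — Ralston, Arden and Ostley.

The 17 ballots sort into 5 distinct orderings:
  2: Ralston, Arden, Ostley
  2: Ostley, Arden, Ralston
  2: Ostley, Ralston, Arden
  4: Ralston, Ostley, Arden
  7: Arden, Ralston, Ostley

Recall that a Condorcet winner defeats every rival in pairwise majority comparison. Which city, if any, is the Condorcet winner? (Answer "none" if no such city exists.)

Pairwise majorities:
Ralston vs Arden: 8 to 9, Arden.
Ralston vs Ostley: 2+4+7 = 13 for Ralston, 4 for Ostley — Ralston by 13–4.
Arden vs Ostley: 2+7 = 9 for Arden, 8 for Ostley — Arden by 9–8.
Arden beats each of Ralston, Ostley — Arden is the Condorcet winner.

Arden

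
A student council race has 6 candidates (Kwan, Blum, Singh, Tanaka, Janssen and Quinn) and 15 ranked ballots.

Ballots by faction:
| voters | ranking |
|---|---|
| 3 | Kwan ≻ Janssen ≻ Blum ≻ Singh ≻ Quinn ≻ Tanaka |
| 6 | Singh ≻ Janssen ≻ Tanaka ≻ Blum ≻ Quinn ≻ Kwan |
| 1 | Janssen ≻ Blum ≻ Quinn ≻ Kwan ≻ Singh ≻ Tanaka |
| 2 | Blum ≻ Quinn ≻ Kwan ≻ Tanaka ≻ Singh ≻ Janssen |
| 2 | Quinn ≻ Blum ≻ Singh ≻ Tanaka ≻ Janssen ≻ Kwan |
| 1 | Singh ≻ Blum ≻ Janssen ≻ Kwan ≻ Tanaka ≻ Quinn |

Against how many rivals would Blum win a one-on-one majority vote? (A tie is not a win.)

Blum against each rival (15 voters):
Blum vs Kwan: 6+1+2+2+1 = 12 for Blum, 3 for Kwan — Blum by 12–3.
Blum vs Singh: Blum wins 8–7.
Blum vs Tanaka: Blum preferred on 3+1+2+2+1 = 9 ballots; Blum wins 9–6.
Blum vs Janssen: Blum is ranked higher on 2+2+1 = 5 ballots, Janssen on 10. Janssen wins 10–5.
Blum vs Quinn: Blum, 13–2.
Blum beats Kwan, Singh, Tanaka, Quinn; loses to Janssen — 4 pairwise wins.

4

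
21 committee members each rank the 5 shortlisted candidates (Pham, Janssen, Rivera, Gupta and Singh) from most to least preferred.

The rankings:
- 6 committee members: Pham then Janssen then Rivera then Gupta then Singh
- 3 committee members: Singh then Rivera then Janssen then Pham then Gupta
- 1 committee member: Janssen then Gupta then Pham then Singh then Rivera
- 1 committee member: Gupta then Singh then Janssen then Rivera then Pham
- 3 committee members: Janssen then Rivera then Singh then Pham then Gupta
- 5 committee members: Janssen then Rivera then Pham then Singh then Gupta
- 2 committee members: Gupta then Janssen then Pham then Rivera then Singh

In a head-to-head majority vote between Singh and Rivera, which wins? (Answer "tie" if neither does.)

Rivera

Ballots ranking Singh above Rivera: 3 + 1 + 1 = 5.
Ballots ranking Rivera above Singh: 21 − 5 = 16.
Rivera wins the head-to-head 16–5.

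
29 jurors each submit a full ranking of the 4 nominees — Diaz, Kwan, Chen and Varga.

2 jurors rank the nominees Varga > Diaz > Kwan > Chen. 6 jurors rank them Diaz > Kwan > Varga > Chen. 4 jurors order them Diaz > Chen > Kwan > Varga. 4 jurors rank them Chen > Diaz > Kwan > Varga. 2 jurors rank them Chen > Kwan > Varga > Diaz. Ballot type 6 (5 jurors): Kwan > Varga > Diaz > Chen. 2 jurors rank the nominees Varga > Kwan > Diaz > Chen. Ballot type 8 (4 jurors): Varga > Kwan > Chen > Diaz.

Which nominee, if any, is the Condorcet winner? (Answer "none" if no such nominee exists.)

Check each pair by majority over 29 ballots:
Diaz vs Kwan: Diaz, 16–13.
Diaz–Chen: Diaz 19–10.
Diaz vs Varga: Varga, 15–14.
Kwan vs Chen: Kwan wins 19–10.
Kwan–Varga: Kwan 21–8.
Chen vs Varga: Varga wins 19–10.
No nominee is unbeaten: Diaz loses to Varga; Kwan loses to Diaz; Chen loses to Diaz; Varga loses to Kwan. In particular Diaz → Kwan → Varga → Diaz is a majority cycle — no Condorcet winner exists.

none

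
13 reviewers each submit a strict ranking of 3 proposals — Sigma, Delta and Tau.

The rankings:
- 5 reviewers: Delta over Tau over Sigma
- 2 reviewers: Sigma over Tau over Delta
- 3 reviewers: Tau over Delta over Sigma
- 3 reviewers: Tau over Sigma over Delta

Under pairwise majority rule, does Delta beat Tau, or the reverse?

Ballots ranking Delta above Tau: 5.
Ballots ranking Tau above Delta: 13 − 5 = 8.
Tau wins the head-to-head 8–5.

Tau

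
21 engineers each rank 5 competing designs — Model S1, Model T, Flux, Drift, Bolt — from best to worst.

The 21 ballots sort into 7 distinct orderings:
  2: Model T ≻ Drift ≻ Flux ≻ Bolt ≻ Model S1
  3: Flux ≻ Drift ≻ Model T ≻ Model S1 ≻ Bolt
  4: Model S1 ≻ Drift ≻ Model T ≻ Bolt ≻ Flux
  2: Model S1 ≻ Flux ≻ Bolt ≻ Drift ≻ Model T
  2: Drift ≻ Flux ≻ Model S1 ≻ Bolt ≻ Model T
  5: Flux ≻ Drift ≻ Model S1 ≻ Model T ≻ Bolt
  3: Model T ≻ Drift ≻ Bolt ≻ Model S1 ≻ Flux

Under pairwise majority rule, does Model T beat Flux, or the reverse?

Ballots ranking Model T above Flux: 2 + 4 + 3 = 9.
Ballots ranking Flux above Model T: 21 − 9 = 12.
Flux wins the head-to-head 12–9.

Flux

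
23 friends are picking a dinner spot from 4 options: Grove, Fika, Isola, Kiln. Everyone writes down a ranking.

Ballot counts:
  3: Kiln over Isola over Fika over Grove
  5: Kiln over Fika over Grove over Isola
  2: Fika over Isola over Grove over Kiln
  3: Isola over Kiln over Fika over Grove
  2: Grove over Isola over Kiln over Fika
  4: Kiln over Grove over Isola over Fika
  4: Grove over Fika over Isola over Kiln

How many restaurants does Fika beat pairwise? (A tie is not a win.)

1

Fika against each rival (23 friends):
Fika vs Grove: 3+5+2+3 = 13 for Fika, 10 for Grove — Fika by 13–10.
Fika vs Isola: Fika is ranked higher on 5+2+4 = 11 ballots, Isola on 12. Isola wins 12–11.
Fika vs Kiln: Fika is ranked higher on 2+4 = 6 ballots, Kiln on 17. Kiln wins 17–6.
Fika beats Grove; loses to Isola, Kiln — 1 pairwise win.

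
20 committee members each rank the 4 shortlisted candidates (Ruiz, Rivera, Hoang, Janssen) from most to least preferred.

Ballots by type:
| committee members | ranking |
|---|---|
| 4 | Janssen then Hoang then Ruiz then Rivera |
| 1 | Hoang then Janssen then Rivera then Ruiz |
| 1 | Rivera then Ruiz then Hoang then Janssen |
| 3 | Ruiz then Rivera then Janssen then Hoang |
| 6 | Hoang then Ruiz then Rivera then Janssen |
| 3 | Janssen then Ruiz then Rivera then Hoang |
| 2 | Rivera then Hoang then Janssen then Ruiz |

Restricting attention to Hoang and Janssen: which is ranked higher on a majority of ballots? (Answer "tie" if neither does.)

Ballots ranking Hoang above Janssen: 1 + 1 + 6 + 2 = 10.
Ballots ranking Janssen above Hoang: 20 − 10 = 10.
10–10: the pair ties.

tie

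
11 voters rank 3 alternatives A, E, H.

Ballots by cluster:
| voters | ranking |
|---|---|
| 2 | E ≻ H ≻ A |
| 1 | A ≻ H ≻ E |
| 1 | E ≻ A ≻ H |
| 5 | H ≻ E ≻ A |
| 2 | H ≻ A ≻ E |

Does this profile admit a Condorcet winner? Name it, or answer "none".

H

Pairwise majorities:
A–E: E 8–3.
A vs H: H wins 9–2.
E–H: H 8–3.
H beats each of A, E — H is the Condorcet winner.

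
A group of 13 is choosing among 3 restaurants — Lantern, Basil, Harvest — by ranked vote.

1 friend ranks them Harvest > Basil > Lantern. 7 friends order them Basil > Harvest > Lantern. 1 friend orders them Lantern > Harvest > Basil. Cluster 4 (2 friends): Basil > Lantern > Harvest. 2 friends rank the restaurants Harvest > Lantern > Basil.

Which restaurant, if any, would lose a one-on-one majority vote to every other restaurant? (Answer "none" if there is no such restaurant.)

Head-to-head results (13 friends):
Lantern vs Basil: Basil, 10–3.
Lantern vs Harvest: Lantern preferred on 1+2 = 3 ballots; Harvest wins 10–3.
Basil vs Harvest: Basil wins 9–4.
Lantern is beaten in every head-to-head and is the Condorcet loser.

Lantern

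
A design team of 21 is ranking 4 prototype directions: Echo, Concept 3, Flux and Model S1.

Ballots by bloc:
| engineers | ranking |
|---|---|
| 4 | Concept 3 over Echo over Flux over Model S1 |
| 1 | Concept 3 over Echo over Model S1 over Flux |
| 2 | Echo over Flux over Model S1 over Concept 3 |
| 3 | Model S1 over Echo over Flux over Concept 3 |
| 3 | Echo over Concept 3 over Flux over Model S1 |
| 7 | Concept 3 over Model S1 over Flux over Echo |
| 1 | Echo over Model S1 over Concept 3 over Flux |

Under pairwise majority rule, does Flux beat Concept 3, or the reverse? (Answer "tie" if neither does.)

Ballots ranking Flux above Concept 3: 2 + 3 = 5.
Ballots ranking Concept 3 above Flux: 21 − 5 = 16.
Concept 3 wins the head-to-head 16–5.

Concept 3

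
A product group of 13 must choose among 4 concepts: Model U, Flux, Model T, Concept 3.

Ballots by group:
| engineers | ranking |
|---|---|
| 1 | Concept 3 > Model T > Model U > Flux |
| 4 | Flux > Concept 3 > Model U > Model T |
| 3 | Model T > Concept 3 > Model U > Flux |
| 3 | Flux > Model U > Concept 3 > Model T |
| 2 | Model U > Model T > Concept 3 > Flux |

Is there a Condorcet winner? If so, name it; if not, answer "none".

Check each pair by majority over 13 ballots:
Model U vs Flux: 1+3+2 = 6 for Model U, 7 for Flux — Flux by 7–6.
Model U vs Model T: Model U wins 9–4.
Model U vs Concept 3: Concept 3 wins 8–5.
Flux vs Model T: Flux wins 7–6.
Flux vs Concept 3: Flux, 7–6.
Model T vs Concept 3: Model T preferred on 3+2 = 5 ballots; Concept 3 wins 8–5.
Flux defeats every rival head-to-head and is the Condorcet winner.

Flux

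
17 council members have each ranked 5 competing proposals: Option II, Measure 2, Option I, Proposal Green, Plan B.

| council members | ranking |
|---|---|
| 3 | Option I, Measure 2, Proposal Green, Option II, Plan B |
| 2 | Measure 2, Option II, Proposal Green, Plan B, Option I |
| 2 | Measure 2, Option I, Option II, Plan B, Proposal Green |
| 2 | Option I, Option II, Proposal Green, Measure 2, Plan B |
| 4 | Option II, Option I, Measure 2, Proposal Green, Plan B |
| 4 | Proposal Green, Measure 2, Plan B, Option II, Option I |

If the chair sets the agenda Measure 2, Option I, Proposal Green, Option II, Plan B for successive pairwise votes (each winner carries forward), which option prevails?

Option II

Round 1: Measure 2 vs Option I — 8–9, Option I advances.
Round 2: Option I vs Proposal Green — 11–6, Option I advances.
Round 3: Option I vs Option II — 7–10, Option II advances.
Round 4: Option II vs Plan B — 13–4, Option II advances.
The agenda winner is Option II.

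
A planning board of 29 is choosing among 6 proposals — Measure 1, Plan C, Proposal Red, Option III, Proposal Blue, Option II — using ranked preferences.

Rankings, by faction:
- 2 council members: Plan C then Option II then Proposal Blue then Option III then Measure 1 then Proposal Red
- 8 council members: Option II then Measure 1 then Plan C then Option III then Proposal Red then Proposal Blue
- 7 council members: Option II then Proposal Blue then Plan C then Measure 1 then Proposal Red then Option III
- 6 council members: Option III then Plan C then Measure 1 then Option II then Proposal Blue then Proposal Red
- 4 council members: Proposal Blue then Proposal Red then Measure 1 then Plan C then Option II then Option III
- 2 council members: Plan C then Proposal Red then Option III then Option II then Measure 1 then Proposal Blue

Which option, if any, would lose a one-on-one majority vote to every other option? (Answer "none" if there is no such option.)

Head-to-head results (29 council members):
Measure 1 vs Plan C: Measure 1 is ranked higher on 8+4 = 12 ballots, Plan C on 17. Plan C wins 17–12.
Measure 1 vs Proposal Red: Measure 1 is ranked higher on 2+8+7+6 = 23 ballots, Proposal Red on 6. Measure 1 wins 23–6.
Measure 1 vs Option III: Measure 1 preferred on 8+7+4 = 19 ballots; Measure 1 wins 19–10.
Measure 1 vs Proposal Blue: Measure 1 wins 16–13.
Measure 1 vs Option II: 10 to 19, Option II.
Plan C vs Proposal Red: 2+8+7+6+2 = 25 for Plan C, 4 for Proposal Red — Plan C by 25–4.
Plan C–Option III: Plan C 23–6.
Plan C vs Proposal Blue: Plan C, 18–11.
Plan C vs Option II: Plan C preferred on 2+6+4+2 = 14 ballots; Option II wins 15–14.
Proposal Red vs Option III: Option III, 16–13.
Proposal Red–Proposal Blue: Proposal Blue 19–10.
Proposal Red vs Option II: Option II, 23–6.
Option III vs Proposal Blue: 8+6+2 = 16 for Option III, 13 for Proposal Blue — Option III by 16–13.
Option III vs Option II: Option II wins 21–8.
Proposal Blue–Option II: Option II 25–4.
Proposal Red loses to every other option — it is the Condorcet loser.

Proposal Red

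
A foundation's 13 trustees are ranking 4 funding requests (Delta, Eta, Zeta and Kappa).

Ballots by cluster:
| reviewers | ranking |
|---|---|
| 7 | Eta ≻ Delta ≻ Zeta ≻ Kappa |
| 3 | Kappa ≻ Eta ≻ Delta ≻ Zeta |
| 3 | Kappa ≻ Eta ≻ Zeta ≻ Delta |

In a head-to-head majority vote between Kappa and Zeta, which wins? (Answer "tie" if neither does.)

Zeta

Ballots ranking Kappa above Zeta: 3 + 3 = 6.
Ballots ranking Zeta above Kappa: 13 − 6 = 7.
Zeta wins the head-to-head 7–6.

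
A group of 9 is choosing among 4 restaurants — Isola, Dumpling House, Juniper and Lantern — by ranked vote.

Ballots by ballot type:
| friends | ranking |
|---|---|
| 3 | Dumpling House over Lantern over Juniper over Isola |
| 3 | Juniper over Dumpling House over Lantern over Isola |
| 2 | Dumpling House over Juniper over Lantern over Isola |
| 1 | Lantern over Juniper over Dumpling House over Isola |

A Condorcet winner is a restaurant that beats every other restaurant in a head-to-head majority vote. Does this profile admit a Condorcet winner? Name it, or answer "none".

Check each pair by majority over 9 ballots:
Isola vs Dumpling House: 0 for Isola, 9 for Dumpling House — Dumpling House by 9–0.
Isola vs Juniper: Isola is ranked higher on 0 ballots, Juniper on 9. Juniper wins 9–0.
Isola vs Lantern: Isola preferred on 0 ballots; Lantern wins 9–0.
Dumpling House vs Juniper: Dumpling House preferred on 3+2 = 5 ballots; Dumpling House wins 5–4.
Dumpling House vs Lantern: Dumpling House is ranked higher on 3+3+2 = 8 ballots, Lantern on 1. Dumpling House wins 8–1.
Juniper vs Lantern: 5 to 4, Juniper.
Dumpling House wins every pairwise contest, so Dumpling House is the Condorcet winner.

Dumpling House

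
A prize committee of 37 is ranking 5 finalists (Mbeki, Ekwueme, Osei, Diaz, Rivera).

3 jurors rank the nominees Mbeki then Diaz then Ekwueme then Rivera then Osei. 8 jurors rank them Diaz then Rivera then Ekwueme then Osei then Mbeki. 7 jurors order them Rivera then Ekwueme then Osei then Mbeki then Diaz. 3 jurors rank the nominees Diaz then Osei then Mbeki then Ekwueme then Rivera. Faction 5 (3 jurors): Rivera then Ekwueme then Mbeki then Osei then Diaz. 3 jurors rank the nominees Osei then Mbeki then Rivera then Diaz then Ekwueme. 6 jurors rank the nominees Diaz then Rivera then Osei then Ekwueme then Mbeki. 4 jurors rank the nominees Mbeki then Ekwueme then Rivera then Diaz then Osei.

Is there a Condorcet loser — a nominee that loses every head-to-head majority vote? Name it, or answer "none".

Pairwise majorities:
Mbeki vs Ekwueme: 13 to 24, Ekwueme.
Mbeki vs Osei: Osei, 27–10.
Mbeki–Diaz: Mbeki 20–17.
Mbeki vs Rivera: Rivera, 24–13.
Ekwueme–Osei: Ekwueme 25–12.
Ekwueme vs Diaz: Diaz wins 23–14.
Ekwueme–Rivera: Rivera 27–10.
Osei vs Diaz: Osei is ranked higher on 7+3+3 = 13 ballots, Diaz on 24. Diaz wins 24–13.
Osei vs Rivera: 6 to 31, Rivera.
Diaz vs Rivera: 20 to 17, Diaz.
No nominee is winless: Mbeki beats Diaz; Ekwueme beats Mbeki; Osei beats Mbeki; Diaz beats Ekwueme; Rivera beats Mbeki. There is no Condorcet loser.

none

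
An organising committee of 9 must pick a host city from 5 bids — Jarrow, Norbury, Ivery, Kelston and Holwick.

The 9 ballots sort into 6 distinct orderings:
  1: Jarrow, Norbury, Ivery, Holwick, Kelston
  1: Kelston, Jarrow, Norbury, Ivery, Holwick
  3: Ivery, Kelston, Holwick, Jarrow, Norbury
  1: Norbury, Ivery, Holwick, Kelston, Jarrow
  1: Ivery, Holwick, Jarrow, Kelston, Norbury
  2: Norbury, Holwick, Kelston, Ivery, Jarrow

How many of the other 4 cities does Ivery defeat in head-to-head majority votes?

Ivery against each rival (9 organisers):
Ivery vs Jarrow: Ivery, 7–2.
Ivery vs Norbury: Ivery preferred on 3+1 = 4 ballots; Norbury wins 5–4.
Ivery vs Kelston: Ivery, 6–3.
Ivery vs Holwick: Ivery wins 7–2.
Ivery beats Jarrow, Kelston, Holwick; loses to Norbury — 3 pairwise wins.

3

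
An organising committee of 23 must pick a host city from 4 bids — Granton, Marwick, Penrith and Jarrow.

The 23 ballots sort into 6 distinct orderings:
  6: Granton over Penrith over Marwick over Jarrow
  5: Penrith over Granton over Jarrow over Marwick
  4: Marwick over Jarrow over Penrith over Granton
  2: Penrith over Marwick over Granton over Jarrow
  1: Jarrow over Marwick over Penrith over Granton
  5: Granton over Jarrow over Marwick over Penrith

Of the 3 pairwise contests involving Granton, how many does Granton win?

2

Granton against each rival (23 organisers):
Granton vs Marwick: 6+5+5 = 16 for Granton, 7 for Marwick — Granton by 16–7.
Granton vs Penrith: Penrith, 12–11.
Granton vs Jarrow: Granton preferred on 6+5+2+5 = 18 ballots; Granton wins 18–5.
Granton beats Marwick, Jarrow; loses to Penrith — 2 pairwise wins.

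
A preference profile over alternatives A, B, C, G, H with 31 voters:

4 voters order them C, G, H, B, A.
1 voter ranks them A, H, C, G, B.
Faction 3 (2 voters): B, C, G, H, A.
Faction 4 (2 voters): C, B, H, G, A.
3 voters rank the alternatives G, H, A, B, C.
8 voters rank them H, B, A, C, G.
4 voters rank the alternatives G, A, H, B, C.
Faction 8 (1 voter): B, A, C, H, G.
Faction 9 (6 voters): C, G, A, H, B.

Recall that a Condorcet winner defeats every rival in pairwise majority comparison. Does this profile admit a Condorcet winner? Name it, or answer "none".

Pairwise majorities:
A–B: B 17–14.
A vs C: 17 to 14, A.
A–G: G 21–10.
A vs H: 1+4+1+6 = 12 for A, 19 for H — H by 19–12.
B vs C: B preferred on 2+3+8+4+1 = 18 ballots; B wins 18–13.
B vs G: B is ranked higher on 2+2+8+1 = 13 ballots, G on 18. G wins 18–13.
B vs H: H, 26–5.
C vs G: 24 for C, 7 for G — C by 24–7.
C vs H: C preferred on 4+2+2+1+6 = 15 ballots; H wins 16–15.
G vs H: 19 to 12, G.
No alternative is unbeaten: A loses to B; B loses to G; C loses to A; G loses to C; H loses to G. In particular A > C > G > A is a majority cycle — no Condorcet winner exists.

none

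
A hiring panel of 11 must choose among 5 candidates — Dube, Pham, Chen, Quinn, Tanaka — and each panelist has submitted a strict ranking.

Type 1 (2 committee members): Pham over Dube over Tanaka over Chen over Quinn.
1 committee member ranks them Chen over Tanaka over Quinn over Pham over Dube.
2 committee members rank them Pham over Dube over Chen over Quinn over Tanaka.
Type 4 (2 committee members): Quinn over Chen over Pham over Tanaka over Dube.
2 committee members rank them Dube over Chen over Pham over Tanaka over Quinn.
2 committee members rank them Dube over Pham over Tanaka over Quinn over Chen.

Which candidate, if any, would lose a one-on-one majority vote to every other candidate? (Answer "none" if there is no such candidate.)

Quinn

Pairwise majorities:
Dube–Pham: Pham 7–4.
Dube–Chen: Dube 8–3.
Dube vs Quinn: Dube wins 8–3.
Dube–Tanaka: Dube 8–3.
Pham vs Chen: Pham wins 6–5.
Pham vs Quinn: Pham is ranked higher on 2+2+2+2 = 8 ballots, Quinn on 3. Pham wins 8–3.
Pham vs Tanaka: Pham wins 10–1.
Chen vs Quinn: Chen is ranked higher on 2+1+2+2 = 7 ballots, Quinn on 4. Chen wins 7–4.
Chen vs Tanaka: Chen preferred on 1+2+2+2 = 7 ballots; Chen wins 7–4.
Quinn vs Tanaka: Tanaka wins 7–4.
Quinn loses to every other candidate — it is the Condorcet loser.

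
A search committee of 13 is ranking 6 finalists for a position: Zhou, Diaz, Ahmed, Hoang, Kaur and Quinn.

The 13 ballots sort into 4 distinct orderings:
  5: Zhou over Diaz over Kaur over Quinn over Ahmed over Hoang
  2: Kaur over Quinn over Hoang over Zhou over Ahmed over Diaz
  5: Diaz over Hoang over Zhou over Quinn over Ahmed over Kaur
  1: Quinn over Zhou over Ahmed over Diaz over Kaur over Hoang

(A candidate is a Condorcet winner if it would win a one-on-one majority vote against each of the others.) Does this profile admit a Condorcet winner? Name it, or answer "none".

Check each pair by majority over 13 ballots:
Zhou vs Diaz: Zhou is ranked higher on 5+2+1 = 8 ballots, Diaz on 5. Zhou wins 8–5.
Zhou vs Ahmed: Zhou is ranked higher on 5+2+5+1 = 13 ballots, Ahmed on 0. Zhou wins 13–0.
Zhou vs Hoang: 6 to 7, Hoang.
Zhou vs Kaur: Zhou preferred on 5+5+1 = 11 ballots; Zhou wins 11–2.
Zhou vs Quinn: 10 to 3, Zhou.
Diaz vs Ahmed: 5+5 = 10 for Diaz, 3 for Ahmed — Diaz by 10–3.
Diaz vs Hoang: Diaz preferred on 5+5+1 = 11 ballots; Diaz wins 11–2.
Diaz vs Kaur: Diaz preferred on 5+5+1 = 11 ballots; Diaz wins 11–2.
Diaz vs Quinn: Diaz is ranked higher on 5+5 = 10 ballots, Quinn on 3. Diaz wins 10–3.
Ahmed vs Hoang: Ahmed is ranked higher on 5+1 = 6 ballots, Hoang on 7. Hoang wins 7–6.
Ahmed vs Kaur: 6 to 7, Kaur.
Ahmed vs Quinn: 0 to 13, Quinn.
Hoang vs Kaur: Hoang preferred on 5 ballots; Kaur wins 8–5.
Hoang vs Quinn: 5 for Hoang, 8 for Quinn — Quinn by 8–5.
Kaur vs Quinn: Kaur is ranked higher on 5+2 = 7 ballots, Quinn on 6. Kaur wins 7–6.
Each candidate drops at least one matchup (Zhou loses to Hoang; Diaz loses to Zhou; Ahmed loses to Zhou; Hoang loses to Diaz; Kaur loses to Zhou; Quinn loses to Zhou); the cycle Zhou > Diaz > Hoang > Zhou rules out a Condorcet winner.

none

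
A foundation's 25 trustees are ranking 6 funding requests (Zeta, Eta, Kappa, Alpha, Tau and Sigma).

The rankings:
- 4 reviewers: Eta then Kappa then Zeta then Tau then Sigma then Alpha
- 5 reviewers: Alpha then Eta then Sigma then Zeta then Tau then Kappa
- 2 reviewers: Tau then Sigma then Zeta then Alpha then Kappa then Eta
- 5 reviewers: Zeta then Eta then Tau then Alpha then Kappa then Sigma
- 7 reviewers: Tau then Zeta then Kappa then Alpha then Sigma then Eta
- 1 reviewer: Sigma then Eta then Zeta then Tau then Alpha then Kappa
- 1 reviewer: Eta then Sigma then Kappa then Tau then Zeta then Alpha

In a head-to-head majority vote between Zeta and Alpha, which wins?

Zeta

Ballots ranking Zeta above Alpha: 4 + 2 + 5 + 7 + 1 + 1 = 20.
Ballots ranking Alpha above Zeta: 25 − 20 = 5.
Zeta wins the head-to-head 20–5.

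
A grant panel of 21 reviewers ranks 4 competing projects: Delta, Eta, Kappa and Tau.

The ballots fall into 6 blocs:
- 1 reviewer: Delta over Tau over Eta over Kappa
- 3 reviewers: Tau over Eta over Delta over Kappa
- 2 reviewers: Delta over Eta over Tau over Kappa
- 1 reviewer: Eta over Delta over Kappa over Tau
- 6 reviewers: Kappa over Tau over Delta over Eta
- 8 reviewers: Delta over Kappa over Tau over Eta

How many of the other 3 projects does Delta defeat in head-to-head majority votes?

3

Delta against each rival (21 reviewers):
Delta vs Eta: Delta is ranked higher on 1+2+6+8 = 17 ballots, Eta on 4. Delta wins 17–4.
Delta vs Kappa: Delta preferred on 1+3+2+1+8 = 15 ballots; Delta wins 15–6.
Delta vs Tau: 12 to 9, Delta.
Delta beats Eta, Kappa, Tau — 3 pairwise wins.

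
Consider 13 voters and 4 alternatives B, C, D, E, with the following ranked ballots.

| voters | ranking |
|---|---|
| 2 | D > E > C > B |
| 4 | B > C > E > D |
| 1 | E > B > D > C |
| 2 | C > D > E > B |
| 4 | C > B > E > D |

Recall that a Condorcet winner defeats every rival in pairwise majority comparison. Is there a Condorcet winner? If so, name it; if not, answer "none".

C

Check each pair by majority over 13 ballots:
B vs C: C, 8–5.
B vs D: B wins 9–4.
B vs E: B, 8–5.
C vs D: C, 10–3.
C–E: C 10–3.
D vs E: E, 9–4.
C beats each of B, D, E — C is the Condorcet winner.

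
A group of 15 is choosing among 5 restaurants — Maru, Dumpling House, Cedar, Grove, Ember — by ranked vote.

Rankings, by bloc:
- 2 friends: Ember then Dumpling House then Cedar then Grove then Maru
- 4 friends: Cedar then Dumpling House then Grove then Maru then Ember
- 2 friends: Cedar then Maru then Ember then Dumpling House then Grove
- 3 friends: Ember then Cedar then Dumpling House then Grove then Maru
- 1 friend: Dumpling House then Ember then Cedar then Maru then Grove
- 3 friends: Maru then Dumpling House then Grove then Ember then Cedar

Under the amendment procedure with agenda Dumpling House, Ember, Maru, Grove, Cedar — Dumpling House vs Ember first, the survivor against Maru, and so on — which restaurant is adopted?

Round 1: Dumpling House vs Ember — 8–7, Dumpling House advances.
Round 2: Dumpling House vs Maru — 10–5, Dumpling House advances.
Round 3: Dumpling House vs Grove — 15–0, Dumpling House advances.
Round 4: Dumpling House vs Cedar — 6–9, Cedar advances.
The agenda winner is Cedar.

Cedar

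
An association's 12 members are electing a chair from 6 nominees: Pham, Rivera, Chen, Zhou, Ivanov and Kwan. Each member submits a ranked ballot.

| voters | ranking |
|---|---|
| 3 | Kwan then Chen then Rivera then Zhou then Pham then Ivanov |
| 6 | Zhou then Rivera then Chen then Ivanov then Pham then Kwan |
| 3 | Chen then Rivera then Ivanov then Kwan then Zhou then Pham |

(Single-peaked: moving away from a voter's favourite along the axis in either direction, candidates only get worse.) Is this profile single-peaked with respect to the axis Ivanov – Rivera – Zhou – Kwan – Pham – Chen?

no

Axis positions: Ivanov=1, Rivera=2, Zhou=3, Kwan=4, Pham=5, Chen=6.
Type 1: ranking walks positions 4-6-2-3-5-1; Chen is ranked above Pham even though Pham lies between Chen and the peak Kwan on the axis — preferences dip and rise again. Not single-peaked.
Type 2: ranking walks positions 3-2-6-1-5-4; Chen is ranked above Kwan even though Kwan lies between Chen and the peak Zhou on the axis — preferences dip and rise again. Not single-peaked.
Type 3: ranking walks positions 6-2-1-4-3-5; Rivera is ranked above Pham even though Pham lies between Rivera and the peak Chen on the axis — preferences dip and rise again. Not single-peaked.
Type 1 violates single-peakedness, so the profile is not single-peaked on this axis.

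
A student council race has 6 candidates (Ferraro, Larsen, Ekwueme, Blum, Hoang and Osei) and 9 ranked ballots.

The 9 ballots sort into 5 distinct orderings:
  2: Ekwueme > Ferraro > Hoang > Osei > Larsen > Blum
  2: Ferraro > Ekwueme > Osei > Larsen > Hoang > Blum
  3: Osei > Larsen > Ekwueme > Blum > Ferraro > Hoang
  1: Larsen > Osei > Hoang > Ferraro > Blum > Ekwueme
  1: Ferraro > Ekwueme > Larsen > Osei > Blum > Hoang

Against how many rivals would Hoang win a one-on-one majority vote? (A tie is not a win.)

1

Hoang against each rival (9 voters):
Hoang vs Ferraro: Hoang preferred on 1 ballot; Ferraro wins 8–1.
Hoang vs Larsen: Hoang is ranked higher on 2 ballots, Larsen on 7. Larsen wins 7–2.
Hoang–Ekwueme: Ekwueme 8–1.
Hoang vs Blum: 2+2+1 = 5 for Hoang, 4 for Blum — Hoang by 5–4.
Hoang vs Osei: Osei, 7–2.
Hoang beats Blum; loses to Ferraro, Larsen, Ekwueme, Osei — 1 pairwise win.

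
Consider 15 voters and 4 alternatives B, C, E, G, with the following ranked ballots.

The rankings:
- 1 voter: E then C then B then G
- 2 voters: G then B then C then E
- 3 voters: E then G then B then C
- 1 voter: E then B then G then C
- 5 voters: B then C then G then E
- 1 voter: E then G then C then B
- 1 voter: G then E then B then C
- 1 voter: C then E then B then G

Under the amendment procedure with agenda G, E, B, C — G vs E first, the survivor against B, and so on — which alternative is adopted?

B

Round 1: G vs E — 8–7, G advances.
Round 2: G vs B — 7–8, B advances.
Round 3: B vs C — 12–3, B advances.
B survives the agenda.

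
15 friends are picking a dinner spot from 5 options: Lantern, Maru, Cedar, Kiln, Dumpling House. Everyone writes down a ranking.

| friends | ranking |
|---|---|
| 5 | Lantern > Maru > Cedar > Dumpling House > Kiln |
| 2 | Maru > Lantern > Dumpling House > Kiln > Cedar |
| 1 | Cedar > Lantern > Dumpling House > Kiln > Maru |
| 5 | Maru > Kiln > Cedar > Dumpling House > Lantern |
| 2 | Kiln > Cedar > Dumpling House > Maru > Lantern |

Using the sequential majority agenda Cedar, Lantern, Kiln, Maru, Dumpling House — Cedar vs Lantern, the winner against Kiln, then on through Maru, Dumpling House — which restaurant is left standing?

Maru

Round 1: Cedar vs Lantern — 8–7, Cedar advances.
Round 2: Cedar vs Kiln — 6–9, Kiln advances.
Round 3: Kiln vs Maru — 3–12, Maru advances.
Round 4: Maru vs Dumpling House — 12–3, Maru advances.
Maru survives the agenda.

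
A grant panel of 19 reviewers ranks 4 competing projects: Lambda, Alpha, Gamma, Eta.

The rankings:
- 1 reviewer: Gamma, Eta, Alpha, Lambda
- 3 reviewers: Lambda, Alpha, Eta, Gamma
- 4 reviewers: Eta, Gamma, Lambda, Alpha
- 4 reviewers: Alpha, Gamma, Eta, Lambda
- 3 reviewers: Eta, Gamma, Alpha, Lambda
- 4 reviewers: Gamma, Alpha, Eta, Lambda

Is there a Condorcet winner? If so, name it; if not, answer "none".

Head-to-head results (19 reviewers):
Lambda vs Alpha: Lambda is ranked higher on 3+4 = 7 ballots, Alpha on 12. Alpha wins 12–7.
Lambda vs Gamma: 3 for Lambda, 16 for Gamma — Gamma by 16–3.
Lambda vs Eta: 3 to 16, Eta.
Alpha vs Gamma: 7 to 12, Gamma.
Alpha vs Eta: Alpha preferred on 3+4+4 = 11 ballots; Alpha wins 11–8.
Gamma vs Eta: 1+4+4 = 9 for Gamma, 10 for Eta — Eta by 10–9.
Every project loses at least once (Lambda loses to Alpha; Alpha loses to Gamma; Gamma loses to Eta; Eta loses to Alpha). The majority relation contains the cycle Alpha > Eta > Gamma > Alpha, so there is no Condorcet winner.

none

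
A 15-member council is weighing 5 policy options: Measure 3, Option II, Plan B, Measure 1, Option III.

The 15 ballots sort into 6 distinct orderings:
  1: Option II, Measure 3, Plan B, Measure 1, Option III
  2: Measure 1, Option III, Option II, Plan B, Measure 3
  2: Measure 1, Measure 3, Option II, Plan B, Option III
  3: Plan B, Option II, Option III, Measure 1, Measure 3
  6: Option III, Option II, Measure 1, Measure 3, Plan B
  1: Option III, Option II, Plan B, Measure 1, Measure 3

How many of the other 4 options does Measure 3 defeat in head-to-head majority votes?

Measure 3 against each rival (15 council members):
Measure 3 vs Option II: Option II, 13–2.
Measure 3 vs Plan B: Measure 3 wins 9–6.
Measure 3 vs Measure 1: Measure 3 preferred on 1 ballot; Measure 1 wins 14–1.
Measure 3 vs Option III: 3 to 12, Option III.
Measure 3 beats Plan B; loses to Option II, Measure 1, Option III — 1 pairwise win.

1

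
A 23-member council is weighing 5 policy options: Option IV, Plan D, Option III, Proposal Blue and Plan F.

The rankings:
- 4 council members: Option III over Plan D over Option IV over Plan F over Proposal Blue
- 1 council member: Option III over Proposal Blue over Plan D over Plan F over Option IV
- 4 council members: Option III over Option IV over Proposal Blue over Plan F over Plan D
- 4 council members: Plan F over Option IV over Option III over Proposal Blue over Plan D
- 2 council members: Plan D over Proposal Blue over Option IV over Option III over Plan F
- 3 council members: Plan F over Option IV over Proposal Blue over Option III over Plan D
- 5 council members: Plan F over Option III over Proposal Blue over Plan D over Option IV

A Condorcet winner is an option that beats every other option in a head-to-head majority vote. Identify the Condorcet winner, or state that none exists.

Plan F

Head-to-head results (23 council members):
Option IV vs Plan D: 11 to 12, Plan D.
Option IV vs Option III: 4+2+3 = 9 for Option IV, 14 for Option III — Option III by 14–9.
Option IV vs Proposal Blue: Option IV preferred on 4+4+4+3 = 15 ballots; Option IV wins 15–8.
Option IV vs Plan F: 4+4+2 = 10 for Option IV, 13 for Plan F — Plan F by 13–10.
Plan D vs Option III: 2 for Plan D, 21 for Option III — Option III by 21–2.
Plan D vs Proposal Blue: Plan D preferred on 4+2 = 6 ballots; Proposal Blue wins 17–6.
Plan D vs Plan F: 4+1+2 = 7 for Plan D, 16 for Plan F — Plan F by 16–7.
Option III vs Proposal Blue: Option III preferred on 4+1+4+4+5 = 18 ballots; Option III wins 18–5.
Option III vs Plan F: Option III preferred on 4+1+4+2 = 11 ballots; Plan F wins 12–11.
Proposal Blue vs Plan F: Proposal Blue is ranked higher on 1+4+2 = 7 ballots, Plan F on 16. Plan F wins 16–7.
Plan F wins every pairwise contest, so Plan F is the Condorcet winner.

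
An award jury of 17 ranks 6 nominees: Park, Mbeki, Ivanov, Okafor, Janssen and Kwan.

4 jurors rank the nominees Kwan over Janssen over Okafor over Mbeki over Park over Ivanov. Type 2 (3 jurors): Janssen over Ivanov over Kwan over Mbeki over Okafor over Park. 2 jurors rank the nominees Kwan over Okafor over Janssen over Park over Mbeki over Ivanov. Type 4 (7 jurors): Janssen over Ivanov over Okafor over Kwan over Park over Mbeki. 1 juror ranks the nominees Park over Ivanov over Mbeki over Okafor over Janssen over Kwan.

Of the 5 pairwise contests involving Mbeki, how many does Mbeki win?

0

Mbeki against each rival (17 jurors):
Mbeki vs Park: Park wins 10–7.
Mbeki vs Ivanov: 4+2 = 6 for Mbeki, 11 for Ivanov — Ivanov by 11–6.
Mbeki vs Okafor: Okafor wins 13–4.
Mbeki vs Janssen: Mbeki is ranked higher on 1 ballot, Janssen on 16. Janssen wins 16–1.
Mbeki vs Kwan: Mbeki is ranked higher on 1 ballot, Kwan on 16. Kwan wins 16–1.
Mbeki beats no one; loses to Park, Ivanov, Okafor, Janssen, Kwan — 0 pairwise wins.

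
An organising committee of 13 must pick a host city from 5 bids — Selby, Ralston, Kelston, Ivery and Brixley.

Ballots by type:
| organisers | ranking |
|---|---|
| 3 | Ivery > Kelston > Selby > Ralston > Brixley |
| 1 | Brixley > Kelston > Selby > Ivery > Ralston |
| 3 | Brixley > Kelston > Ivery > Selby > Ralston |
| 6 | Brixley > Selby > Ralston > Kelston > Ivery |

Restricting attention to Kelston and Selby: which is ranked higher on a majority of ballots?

Kelston

Ballots ranking Kelston above Selby: 3 + 1 + 3 = 7.
Ballots ranking Selby above Kelston: 13 − 7 = 6.
Kelston wins the head-to-head 7–6.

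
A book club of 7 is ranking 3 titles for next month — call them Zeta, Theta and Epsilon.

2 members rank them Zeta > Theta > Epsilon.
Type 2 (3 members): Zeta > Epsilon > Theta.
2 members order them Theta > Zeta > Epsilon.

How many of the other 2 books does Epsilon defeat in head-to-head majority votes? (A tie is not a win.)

Epsilon against each rival (7 members):
Epsilon vs Zeta: Zeta wins 7–0.
Epsilon vs Theta: Theta, 4–3.
Epsilon beats no one; loses to Zeta, Theta — 0 pairwise wins.

0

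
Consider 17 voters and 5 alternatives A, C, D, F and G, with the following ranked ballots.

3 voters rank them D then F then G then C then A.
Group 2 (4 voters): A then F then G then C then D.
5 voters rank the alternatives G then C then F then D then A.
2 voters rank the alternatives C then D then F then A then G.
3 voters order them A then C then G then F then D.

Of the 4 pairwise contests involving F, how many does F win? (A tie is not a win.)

F against each rival (17 voters):
F vs A: 10 to 7, F.
F vs C: F is ranked higher on 3+4 = 7 ballots, C on 10. C wins 10–7.
F vs D: F, 12–5.
F vs G: F wins 9–8.
F beats A, D, G; loses to C — 3 pairwise wins.

3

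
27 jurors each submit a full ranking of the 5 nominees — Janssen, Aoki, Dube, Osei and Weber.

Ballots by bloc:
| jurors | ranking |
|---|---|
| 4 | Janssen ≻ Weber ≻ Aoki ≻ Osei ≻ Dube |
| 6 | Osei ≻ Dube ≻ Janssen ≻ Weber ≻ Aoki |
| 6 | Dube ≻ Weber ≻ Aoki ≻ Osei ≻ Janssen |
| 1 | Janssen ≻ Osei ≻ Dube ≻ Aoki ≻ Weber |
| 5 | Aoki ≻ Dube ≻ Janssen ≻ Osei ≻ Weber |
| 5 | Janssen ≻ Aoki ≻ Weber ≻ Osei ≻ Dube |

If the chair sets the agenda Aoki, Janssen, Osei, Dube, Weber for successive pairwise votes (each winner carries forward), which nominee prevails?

Dube

Round 1: Aoki vs Janssen — 11–16, Janssen advances.
Round 2: Janssen vs Osei — 15–12, Janssen advances.
Round 3: Janssen vs Dube — 10–17, Dube advances.
Round 4: Dube vs Weber — 18–9, Dube advances.
The agenda winner is Dube.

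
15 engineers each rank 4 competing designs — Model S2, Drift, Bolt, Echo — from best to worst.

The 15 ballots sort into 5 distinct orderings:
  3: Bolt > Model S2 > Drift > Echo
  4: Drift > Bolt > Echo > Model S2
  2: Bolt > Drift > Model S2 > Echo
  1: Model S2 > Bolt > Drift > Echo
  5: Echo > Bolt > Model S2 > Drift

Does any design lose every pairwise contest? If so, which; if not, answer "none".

none

Pairwise majorities:
Model S2 vs Drift: Model S2 wins 9–6.
Model S2 vs Bolt: Bolt, 14–1.
Model S2 vs Echo: Echo, 9–6.
Drift–Bolt: Bolt 11–4.
Drift–Echo: Drift 10–5.
Bolt vs Echo: Bolt, 10–5.
No design is winless: Model S2 beats Drift; Drift beats Echo; Bolt beats Model S2; Echo beats Model S2. There is no Condorcet loser.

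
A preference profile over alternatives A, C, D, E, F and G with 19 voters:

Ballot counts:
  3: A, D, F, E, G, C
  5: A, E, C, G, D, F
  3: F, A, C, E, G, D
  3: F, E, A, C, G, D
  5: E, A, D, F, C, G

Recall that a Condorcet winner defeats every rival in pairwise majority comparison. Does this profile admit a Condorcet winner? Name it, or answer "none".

A

Pairwise majorities:
A vs C: A wins 19–0.
A–D: A 19–0.
A vs E: A wins 11–8.
A vs F: A preferred on 3+5+5 = 13 ballots; A wins 13–6.
A vs G: A, 19–0.
C vs D: 5+3+3 = 11 for C, 8 for D — C by 11–8.
C vs E: E, 16–3.
C vs F: 5 for C, 14 for F — F by 14–5.
C vs G: C wins 16–3.
D vs E: D preferred on 3 ballots; E wins 16–3.
D vs F: D wins 13–6.
D vs G: D is ranked higher on 3+5 = 8 ballots, G on 11. G wins 11–8.
E vs F: 5+5 = 10 for E, 9 for F — E by 10–9.
E–G: E 19–0.
F vs G: 14 to 5, F.
A beats each of C, D, E, F, G — A is the Condorcet winner.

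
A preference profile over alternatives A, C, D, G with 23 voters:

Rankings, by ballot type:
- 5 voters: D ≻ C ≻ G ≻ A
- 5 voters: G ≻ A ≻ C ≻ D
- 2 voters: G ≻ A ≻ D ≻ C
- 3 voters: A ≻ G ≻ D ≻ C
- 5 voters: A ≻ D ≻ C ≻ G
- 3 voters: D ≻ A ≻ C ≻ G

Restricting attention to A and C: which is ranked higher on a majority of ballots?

A

Ballots ranking A above C: 5 + 2 + 3 + 5 + 3 = 18.
Ballots ranking C above A: 23 − 18 = 5.
A wins the head-to-head 18–5.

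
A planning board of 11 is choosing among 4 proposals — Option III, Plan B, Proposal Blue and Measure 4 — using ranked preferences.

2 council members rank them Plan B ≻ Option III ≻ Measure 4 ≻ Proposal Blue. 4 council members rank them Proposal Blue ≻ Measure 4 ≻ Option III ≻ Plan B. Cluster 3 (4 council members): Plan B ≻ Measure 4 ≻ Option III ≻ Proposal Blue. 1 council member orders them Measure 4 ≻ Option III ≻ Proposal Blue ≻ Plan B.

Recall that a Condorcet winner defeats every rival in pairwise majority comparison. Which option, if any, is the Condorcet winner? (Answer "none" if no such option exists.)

Plan B

Check each pair by majority over 11 ballots:
Option III vs Plan B: Option III preferred on 4+1 = 5 ballots; Plan B wins 6–5.
Option III vs Proposal Blue: Option III is ranked higher on 2+4+1 = 7 ballots, Proposal Blue on 4. Option III wins 7–4.
Option III–Measure 4: Measure 4 9–2.
Plan B vs Proposal Blue: 6 to 5, Plan B.
Plan B vs Measure 4: 6 to 5, Plan B.
Proposal Blue vs Measure 4: Proposal Blue preferred on 4 ballots; Measure 4 wins 7–4.
Plan B wins every pairwise contest, so Plan B is the Condorcet winner.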